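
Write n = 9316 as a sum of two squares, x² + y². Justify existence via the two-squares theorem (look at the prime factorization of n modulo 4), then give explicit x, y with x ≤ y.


Step 1: Factor n = 9316 = 2^2 · 17 · 137.
Step 2: Check the mod-4 condition on each prime factor: 2 = 2 (special); 17 ≡ 1 (mod 4), exponent 1; 137 ≡ 1 (mod 4), exponent 1.
All primes ≡ 3 (mod 4) appear to even exponent (or don't appear), so by the two-squares theorem n IS expressible as a sum of two squares.
Step 3: Build a representation. Group n = k² · m with k = 2 and m = 17 · 137 = 2329 (a product of primes ≡ 1 (mod 4)); a representation of m scales to one of n via (k·x)² + (k·y)² = k²(x² + y²). Each prime p ≡ 1 (mod 4) is itself a sum of two squares; find a² by testing p − a² for a perfect square:
  17: 17 − 1² = 16 = 4² ⇒ 17 = 1² + 4².
  137: 137 − 1² = 136, 137 − 2² = 133, 137 − 3² = 128, 137 − 4² = 121 = 11² ⇒ 137 = 4² + 11².
  Combine using the Brahmagupta–Fibonacci identity (a² + b²)(c² + d²) = (ac − bd)² + (ad + bc)² = (ac + bd)² + (ad − bc)²:
  17 · 137 = 2329: from (1² + 4²)(4² + 11²), take (1·4 − 4·11, 1·11 + 4·4) = (4 − 44, 11 + 16) = (-40, 27); dropping signs (only squares matter) gives (40, 27); check 40² + 27² = 1600 + 729 = 2329 ✓.
  Scale by k = 2: (2·40, 2·27) = (80, 54).
Step 4: Order so x ≤ y and verify: 54² + 80² = 2916 + 6400 = 9316 = n. ✓

n = 9316 = 54² + 80² (one valid representation with x ≤ y).


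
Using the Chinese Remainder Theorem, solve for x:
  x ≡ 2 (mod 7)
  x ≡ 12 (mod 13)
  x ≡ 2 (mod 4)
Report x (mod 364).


Moduli 7, 13, 4 are pairwise coprime; by CRT there is a unique solution modulo M = 7 · 13 · 4 = 364.
Solve pairwise, accumulating the modulus:
  Start with x ≡ 2 (mod 7).
  Combine with x ≡ 12 (mod 13): since gcd(7, 13) = 1, we get a unique residue mod 91.
    Write x = 2 + 7·t and substitute into x ≡ 12 (mod 13): 7·t ≡ 12 − 2 = 10 (mod 13).
    The inverse of 7 mod 13 is 2 (since 7·2 = 14 = 1·13 + 1), so t ≡ 2·10 = 20 ≡ 7 (mod 13).
    Then x = 2 + 7·7 = 51, valid modulo lcm(7, 13) = 91: x ≡ 51 (mod 91).
  Combine with x ≡ 2 (mod 4): since gcd(91, 4) = 1, we get a unique residue mod 364.
    Write x = 51 + 91·t and substitute into x ≡ 2 (mod 4): 91·t ≡ 2 − 51 = -49 (mod 4).
    Reduce coefficients mod 4: 3·t ≡ 3 (mod 4).
    The inverse of 3 mod 4 is 3 (since 3·3 = 9 = 2·4 + 1), so t ≡ 3·3 = 9 ≡ 1 (mod 4).
    Then x = 51 + 91·1 = 142, valid modulo lcm(91, 4) = 364: x ≡ 142 (mod 364).
Verify: 142 mod 7 = 2 ✓, 142 mod 13 = 12 ✓, 142 mod 4 = 2 ✓.

x ≡ 142 (mod 364).


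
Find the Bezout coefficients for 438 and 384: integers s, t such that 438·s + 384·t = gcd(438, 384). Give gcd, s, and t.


Euclidean algorithm on (438, 384) — divide until remainder is 0:
  438 = 1 · 384 + 54
  384 = 7 · 54 + 6
  54 = 9 · 6 + 0
gcd(438, 384) = 6.
Track Bezout coefficients alongside the remainders: start with r₀ = 438 = a·1 + b·0 (s = 1, t = 0) and r₁ = 384 = a·0 + b·1 (s = 0, t = 1); each new remainder r_{k+1} = r_{k-1} − q_k·r_k inherits s_{k+1} = s_{k-1} − q_k·s_k, t_{k+1} = t_{k-1} − q_k·t_k, so r_k = a·s_k + b·t_k at every step:
  q = 1: r = 54, s = 1 − 1·0 = 1, t = 0 − 1·1 = -1  (check: 438·1 + 384·(-1) = 54)
  q = 7: r = 6, s = 0 − 7·1 = -7, t = 1 − 7·(-1) = 8  (check: 438·(-7) + 384·8 = 6)
The row with r = 6 (the gcd) gives the Bezout coefficients s = -7, t = 8.
Result: 438 · (-7) + 384 · (8) = 6.

gcd(438, 384) = 6; s = -7, t = 8 (check: 438·(-7) + 384·8 = 6).


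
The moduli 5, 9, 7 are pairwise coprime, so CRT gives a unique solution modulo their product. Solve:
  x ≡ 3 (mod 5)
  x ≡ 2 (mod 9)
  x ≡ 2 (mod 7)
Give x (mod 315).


Moduli 5, 9, 7 are pairwise coprime; by CRT there is a unique solution modulo M = 5 · 9 · 7 = 315.
Solve pairwise, accumulating the modulus:
  Start with x ≡ 3 (mod 5).
  Combine with x ≡ 2 (mod 9): since gcd(5, 9) = 1, we get a unique residue mod 45.
    Write x = 3 + 5·t and substitute into x ≡ 2 (mod 9): 5·t ≡ 2 − 3 = -1 (mod 9).
    Reduce coefficients mod 9: 5·t ≡ 8 (mod 9).
    The inverse of 5 mod 9 is 2 (since 5·2 = 10 = 1·9 + 1), so t ≡ 2·8 = 16 ≡ 7 (mod 9).
    Then x = 3 + 5·7 = 38, valid modulo lcm(5, 9) = 45: x ≡ 38 (mod 45).
  Combine with x ≡ 2 (mod 7): since gcd(45, 7) = 1, we get a unique residue mod 315.
    Write x = 38 + 45·t and substitute into x ≡ 2 (mod 7): 45·t ≡ 2 − 38 = -36 (mod 7).
    Reduce coefficients mod 7: 3·t ≡ 6 (mod 7).
    The inverse of 3 mod 7 is 5 (since 3·5 = 15 = 2·7 + 1), so t ≡ 5·6 = 30 ≡ 2 (mod 7).
    Then x = 38 + 45·2 = 128, valid modulo lcm(45, 7) = 315: x ≡ 128 (mod 315).
Verify: 128 mod 5 = 3 ✓, 128 mod 9 = 2 ✓, 128 mod 7 = 2 ✓.

x ≡ 128 (mod 315).


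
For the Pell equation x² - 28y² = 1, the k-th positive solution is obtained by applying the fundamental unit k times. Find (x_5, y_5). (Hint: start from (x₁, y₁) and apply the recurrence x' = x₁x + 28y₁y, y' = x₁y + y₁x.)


Step 1: Find the fundamental solution (x₁, y₁) of x² - 28y² = 1.
  Expand √28 as a continued fraction. a₀ = ⌊√28⌋ = 5; iterate m_{k+1} = d_k·a_k − m_k, d_{k+1} = (28 − m_{k+1}²)/d_k, a_{k+1} = ⌊(a₀ + m_{k+1})/d_{k+1}⌋ (starting m₀ = 0, d₀ = 1), with convergents p_k = a_k·p_{k-1} + p_{k-2}, q_k = a_k·q_{k-1} + q_{k-2} (p₋₁ = 1, q₋₁ = 0):
  k = 0: a₀ = 5; p₀/q₀ = 5/1; p₀² − 28·q₀² = 25 − 28 = -3.
  k = 1: m = 5, d = 3, a = ⌊(5 + 5)/3⌋ = 3; p/q = (3·5 + 1)/(3·1 + 0) = 16/3; p² − 28·q² = 256 − 252 = 4.
  k = 2: m = 4, d = 4, a = ⌊(5 + 4)/4⌋ = 2; p/q = (2·16 + 5)/(2·3 + 1) = 37/7; p² − 28·q² = 1369 − 1372 = -3.
  k = 3: m = 4, d = 3, a = ⌊(5 + 4)/3⌋ = 3; p/q = (3·37 + 16)/(3·7 + 3) = 127/24; p² − 28·q² = 16129 − 16128 = 1.
  The first convergent with p² − 28·q² = 1 gives the fundamental solution (x₁, y₁) = (127, 24).
Step 2: Apply the recurrence (x_{n+1}, y_{n+1}) = (x₁x_n + 28y₁y_n, x₁y_n + y₁x_n) repeatedly.
  From (x_1, y_1) = (127, 24): x_2 = 127·127 + 28·24·24 = 32257; y_2 = 127·24 + 24·127 = 6096.
  From (x_2, y_2) = (32257, 6096): x_3 = 127·32257 + 28·24·6096 = 8193151; y_3 = 127·6096 + 24·32257 = 1548360.
  From (x_3, y_3) = (8193151, 1548360): x_4 = 127·8193151 + 28·24·1548360 = 2081028097; y_4 = 127·1548360 + 24·8193151 = 393277344.
  From (x_4, y_4) = (2081028097, 393277344): x_5 = 127·2081028097 + 28·24·393277344 = 528572943487; y_5 = 127·393277344 + 24·2081028097 = 99890897016.
Step 3: Verify x_5² - 28·y_5² = 279389356586511295719169 - 279389356586511295719168 = 1 (should be 1). ✓

(x_1, y_1) = (127, 24); (x_5, y_5) = (528572943487, 99890897016).


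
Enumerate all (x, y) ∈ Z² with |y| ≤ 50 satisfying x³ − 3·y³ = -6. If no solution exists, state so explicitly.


The equation is x³ - 3y³ = -6. For fixed y, x³ = 3·y³ − 6, so a solution requires the RHS to be a perfect cube.
Strategy: iterate y from -50 to 50, compute RHS = 3·y³ − 6, and check whether it is a (positive or negative) perfect cube.
Check small values of y:
  y = 0: RHS = -6 is not a perfect cube.
  y = 1: RHS = -3 is not a perfect cube.
  y = -1: RHS = -9 is not a perfect cube.
  y = 2: RHS = 18 is not a perfect cube.
  y = -2: RHS = -30 is not a perfect cube.
  y = 3: RHS = 75 is not a perfect cube.
  y = -3: RHS = -87 is not a perfect cube.
Continuing the search up to |y| = 50 finds no solutions either.
No (x, y) in the scanned range satisfies the equation.

No integer solutions with |y| ≤ 50.


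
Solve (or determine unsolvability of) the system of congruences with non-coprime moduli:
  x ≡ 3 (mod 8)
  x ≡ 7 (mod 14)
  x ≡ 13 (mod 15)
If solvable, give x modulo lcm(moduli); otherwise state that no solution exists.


Moduli 8, 14, 15 are not pairwise coprime, so CRT works modulo lcm(m_i) when all pairwise compatibility conditions hold.
Pairwise compatibility: gcd(m_i, m_j) must divide a_i - a_j for every pair.
Merge one congruence at a time:
  Start: x ≡ 3 (mod 8).
  Combine with x ≡ 7 (mod 14): gcd(8, 14) = 2; 7 - 3 = 4, which IS divisible by 2, so compatible.
    Write x = 3 + 8·t and substitute into x ≡ 7 (mod 14): 8·t ≡ 7 − 3 = 4 (mod 14).
    Divide the congruence (and modulus) by g = 2: 4·t ≡ 2 (mod 7).
    The inverse of 4 mod 7 is 2 (since 4·2 = 8 = 1·7 + 1), so t ≡ 2·2 = 4 ≡ 4 (mod 7).
    Then x = 3 + 8·4 = 35, valid modulo lcm(8, 14) = 56: x ≡ 35 (mod 56).
  Combine with x ≡ 13 (mod 15): gcd(56, 15) = 1; 13 - 35 = -22, which IS divisible by 1, so compatible.
    Write x = 35 + 56·t and substitute into x ≡ 13 (mod 15): 56·t ≡ 13 − 35 = -22 (mod 15).
    Reduce coefficients mod 15: 11·t ≡ 8 (mod 15).
    The inverse of 11 mod 15 is 11 (since 11·11 = 121 = 8·15 + 1), so t ≡ 11·8 = 88 ≡ 13 (mod 15).
    Then x = 35 + 56·13 = 763, valid modulo lcm(56, 15) = 840: x ≡ 763 (mod 840).
Verify: 763 mod 8 = 3, 763 mod 14 = 7, 763 mod 15 = 13.

x ≡ 763 (mod 840).


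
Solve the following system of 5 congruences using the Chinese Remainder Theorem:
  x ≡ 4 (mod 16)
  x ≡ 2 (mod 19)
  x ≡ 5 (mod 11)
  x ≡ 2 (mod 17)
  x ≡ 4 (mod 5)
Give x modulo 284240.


Product of moduli M = 16 · 19 · 11 · 17 · 5 = 284240.
Merge one congruence at a time:
  Start: x ≡ 4 (mod 16).
  Combine with x ≡ 2 (mod 19); new modulus lcm = 304.
    Write x = 4 + 16·t and substitute into x ≡ 2 (mod 19): 16·t ≡ 2 − 4 = -2 (mod 19).
    Reduce coefficients mod 19: 16·t ≡ 17 (mod 19).
    The inverse of 16 mod 19 is 6 (since 16·6 = 96 = 5·19 + 1), so t ≡ 6·17 = 102 ≡ 7 (mod 19).
    Then x = 4 + 16·7 = 116, valid modulo lcm(16, 19) = 304: x ≡ 116 (mod 304).
  Combine with x ≡ 5 (mod 11); new modulus lcm = 3344.
    Write x = 116 + 304·t and substitute into x ≡ 5 (mod 11): 304·t ≡ 5 − 116 = -111 (mod 11).
    Reduce coefficients mod 11: 7·t ≡ 10 (mod 11).
    The inverse of 7 mod 11 is 8 (since 7·8 = 56 = 5·11 + 1), so t ≡ 8·10 = 80 ≡ 3 (mod 11).
    Then x = 116 + 304·3 = 1028, valid modulo lcm(304, 11) = 3344: x ≡ 1028 (mod 3344).
  Combine with x ≡ 2 (mod 17); new modulus lcm = 56848.
    Write x = 1028 + 3344·t and substitute into x ≡ 2 (mod 17): 3344·t ≡ 2 − 1028 = -1026 (mod 17).
    Reduce coefficients mod 17: 12·t ≡ 11 (mod 17).
    The inverse of 12 mod 17 is 10 (since 12·10 = 120 = 7·17 + 1), so t ≡ 10·11 = 110 ≡ 8 (mod 17).
    Then x = 1028 + 3344·8 = 27780, valid modulo lcm(3344, 17) = 56848: x ≡ 27780 (mod 56848).
  Combine with x ≡ 4 (mod 5); new modulus lcm = 284240.
    Write x = 27780 + 56848·t and substitute into x ≡ 4 (mod 5): 56848·t ≡ 4 − 27780 = -27776 (mod 5).
    Reduce coefficients mod 5: 3·t ≡ 4 (mod 5).
    The inverse of 3 mod 5 is 2 (since 3·2 = 6 = 1·5 + 1), so t ≡ 2·4 = 8 ≡ 3 (mod 5).
    Then x = 27780 + 56848·3 = 198324, valid modulo lcm(56848, 5) = 284240: x ≡ 198324 (mod 284240).
Verify against each original: 198324 mod 16 = 4, 198324 mod 19 = 2, 198324 mod 11 = 5, 198324 mod 17 = 2, 198324 mod 5 = 4.

x ≡ 198324 (mod 284240).


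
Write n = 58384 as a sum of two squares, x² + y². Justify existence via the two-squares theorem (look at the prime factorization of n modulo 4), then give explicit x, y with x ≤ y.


Step 1: Factor n = 58384 = 2^4 · 41 · 89.
Step 2: Check the mod-4 condition on each prime factor: 2 = 2 (special); 41 ≡ 1 (mod 4), exponent 1; 89 ≡ 1 (mod 4), exponent 1.
All primes ≡ 3 (mod 4) appear to even exponent (or don't appear), so by the two-squares theorem n IS expressible as a sum of two squares.
Step 3: Build a representation. Group n = k² · m with k = 4 and m = 41 · 89 = 3649 (a product of primes ≡ 1 (mod 4)); a representation of m scales to one of n via (k·x)² + (k·y)² = k²(x² + y²). Each prime p ≡ 1 (mod 4) is itself a sum of two squares; find a² by testing p − a² for a perfect square:
  41: 41 − 1² = 40, 41 − 2² = 37, 41 − 3² = 32, 41 − 4² = 25 = 5² ⇒ 41 = 4² + 5².
  89: 89 − 1² = 88, 89 − 2² = 85, 89 − 3² = 80, 89 − 4² = 73, 89 − 5² = 64 = 8² ⇒ 89 = 5² + 8².
  Combine using the Brahmagupta–Fibonacci identity (a² + b²)(c² + d²) = (ac − bd)² + (ad + bc)² = (ac + bd)² + (ad − bc)²:
  41 · 89 = 3649: from (4² + 5²)(5² + 8²), take (4·5 − 5·8, 4·8 + 5·5) = (20 − 40, 32 + 25) = (-20, 57); dropping signs (only squares matter) gives (20, 57); check 20² + 57² = 400 + 3249 = 3649 ✓.
  Scale by k = 4: (4·20, 4·57) = (80, 228).
Step 4: Order so x ≤ y and verify: 80² + 228² = 6400 + 51984 = 58384 = n. ✓

n = 58384 = 80² + 228² (one valid representation with x ≤ y).


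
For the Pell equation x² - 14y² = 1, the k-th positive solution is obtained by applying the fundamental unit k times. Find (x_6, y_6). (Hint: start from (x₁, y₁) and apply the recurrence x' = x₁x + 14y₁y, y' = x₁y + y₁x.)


Step 1: Find the fundamental solution (x₁, y₁) of x² - 14y² = 1.
  Expand √14 as a continued fraction. a₀ = ⌊√14⌋ = 3; iterate m_{k+1} = d_k·a_k − m_k, d_{k+1} = (14 − m_{k+1}²)/d_k, a_{k+1} = ⌊(a₀ + m_{k+1})/d_{k+1}⌋ (starting m₀ = 0, d₀ = 1), with convergents p_k = a_k·p_{k-1} + p_{k-2}, q_k = a_k·q_{k-1} + q_{k-2} (p₋₁ = 1, q₋₁ = 0):
  k = 0: a₀ = 3; p₀/q₀ = 3/1; p₀² − 14·q₀² = 9 − 14 = -5.
  k = 1: m = 3, d = 5, a = ⌊(3 + 3)/5⌋ = 1; p/q = (1·3 + 1)/(1·1 + 0) = 4/1; p² − 14·q² = 16 − 14 = 2.
  k = 2: m = 2, d = 2, a = ⌊(3 + 2)/2⌋ = 2; p/q = (2·4 + 3)/(2·1 + 1) = 11/3; p² − 14·q² = 121 − 126 = -5.
  k = 3: m = 2, d = 5, a = ⌊(3 + 2)/5⌋ = 1; p/q = (1·11 + 4)/(1·3 + 1) = 15/4; p² − 14·q² = 225 − 224 = 1.
  The first convergent with p² − 14·q² = 1 gives the fundamental solution (x₁, y₁) = (15, 4).
Step 2: Apply the recurrence (x_{n+1}, y_{n+1}) = (x₁x_n + 14y₁y_n, x₁y_n + y₁x_n) repeatedly.
  From (x_1, y_1) = (15, 4): x_2 = 15·15 + 14·4·4 = 449; y_2 = 15·4 + 4·15 = 120.
  From (x_2, y_2) = (449, 120): x_3 = 15·449 + 14·4·120 = 13455; y_3 = 15·120 + 4·449 = 3596.
  From (x_3, y_3) = (13455, 3596): x_4 = 15·13455 + 14·4·3596 = 403201; y_4 = 15·3596 + 4·13455 = 107760.
  From (x_4, y_4) = (403201, 107760): x_5 = 15·403201 + 14·4·107760 = 12082575; y_5 = 15·107760 + 4·403201 = 3229204.
  From (x_5, y_5) = (12082575, 3229204): x_6 = 15·12082575 + 14·4·3229204 = 362074049; y_6 = 15·3229204 + 4·12082575 = 96768360.
Step 3: Verify x_6² - 14·y_6² = 131097616959254401 - 131097616959254400 = 1 (should be 1). ✓

(x_1, y_1) = (15, 4); (x_6, y_6) = (362074049, 96768360).


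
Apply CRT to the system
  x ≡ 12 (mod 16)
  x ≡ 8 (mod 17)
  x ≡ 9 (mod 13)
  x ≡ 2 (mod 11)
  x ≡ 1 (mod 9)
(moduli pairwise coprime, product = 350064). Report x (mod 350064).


Product of moduli M = 16 · 17 · 13 · 11 · 9 = 350064.
Merge one congruence at a time:
  Start: x ≡ 12 (mod 16).
  Combine with x ≡ 8 (mod 17); new modulus lcm = 272.
    Write x = 12 + 16·t and substitute into x ≡ 8 (mod 17): 16·t ≡ 8 − 12 = -4 (mod 17).
    Reduce coefficients mod 17: 16·t ≡ 13 (mod 17).
    The inverse of 16 mod 17 is 16 (since 16·16 = 256 = 15·17 + 1), so t ≡ 16·13 = 208 ≡ 4 (mod 17).
    Then x = 12 + 16·4 = 76, valid modulo lcm(16, 17) = 272: x ≡ 76 (mod 272).
  Combine with x ≡ 9 (mod 13); new modulus lcm = 3536.
    Write x = 76 + 272·t and substitute into x ≡ 9 (mod 13): 272·t ≡ 9 − 76 = -67 (mod 13).
    Reduce coefficients mod 13: 12·t ≡ 11 (mod 13).
    The inverse of 12 mod 13 is 12 (since 12·12 = 144 = 11·13 + 1), so t ≡ 12·11 = 132 ≡ 2 (mod 13).
    Then x = 76 + 272·2 = 620, valid modulo lcm(272, 13) = 3536: x ≡ 620 (mod 3536).
  Combine with x ≡ 2 (mod 11); new modulus lcm = 38896.
    Write x = 620 + 3536·t and substitute into x ≡ 2 (mod 11): 3536·t ≡ 2 − 620 = -618 (mod 11).
    Reduce coefficients mod 11: 5·t ≡ 9 (mod 11).
    The inverse of 5 mod 11 is 9 (since 5·9 = 45 = 4·11 + 1), so t ≡ 9·9 = 81 ≡ 4 (mod 11).
    Then x = 620 + 3536·4 = 14764, valid modulo lcm(3536, 11) = 38896: x ≡ 14764 (mod 38896).
  Combine with x ≡ 1 (mod 9); new modulus lcm = 350064.
    Write x = 14764 + 38896·t and substitute into x ≡ 1 (mod 9): 38896·t ≡ 1 − 14764 = -14763 (mod 9).
    Reduce coefficients mod 9: 7·t ≡ 6 (mod 9).
    The inverse of 7 mod 9 is 4 (since 7·4 = 28 = 3·9 + 1), so t ≡ 4·6 = 24 ≡ 6 (mod 9).
    Then x = 14764 + 38896·6 = 248140, valid modulo lcm(38896, 9) = 350064: x ≡ 248140 (mod 350064).
Verify against each original: 248140 mod 16 = 12, 248140 mod 17 = 8, 248140 mod 13 = 9, 248140 mod 11 = 2, 248140 mod 9 = 1.

x ≡ 248140 (mod 350064).


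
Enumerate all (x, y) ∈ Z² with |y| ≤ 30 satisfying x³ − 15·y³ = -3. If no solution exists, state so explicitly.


The equation is x³ - 15y³ = -3. For fixed y, x³ = 15·y³ − 3, so a solution requires the RHS to be a perfect cube.
Strategy: iterate y from -30 to 30, compute RHS = 15·y³ − 3, and check whether it is a (positive or negative) perfect cube.
Check small values of y:
  y = 0: RHS = -3 is not a perfect cube.
  y = 1: RHS = 12 is not a perfect cube.
  y = -1: RHS = -18 is not a perfect cube.
  y = 2: RHS = 117 is not a perfect cube.
  y = -2: RHS = -123 is not a perfect cube.
  y = 3: RHS = 402 is not a perfect cube.
  y = -3: RHS = -408 is not a perfect cube.
Continuing the search up to |y| = 30 finds no solutions either.
No (x, y) in the scanned range satisfies the equation.

No integer solutions with |y| ≤ 30.


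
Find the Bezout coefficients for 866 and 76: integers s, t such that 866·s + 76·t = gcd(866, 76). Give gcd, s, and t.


Euclidean algorithm on (866, 76) — divide until remainder is 0:
  866 = 11 · 76 + 30
  76 = 2 · 30 + 16
  30 = 1 · 16 + 14
  16 = 1 · 14 + 2
  14 = 7 · 2 + 0
gcd(866, 76) = 2.
Track Bezout coefficients alongside the remainders: start with r₀ = 866 = a·1 + b·0 (s = 1, t = 0) and r₁ = 76 = a·0 + b·1 (s = 0, t = 1); each new remainder r_{k+1} = r_{k-1} − q_k·r_k inherits s_{k+1} = s_{k-1} − q_k·s_k, t_{k+1} = t_{k-1} − q_k·t_k, so r_k = a·s_k + b·t_k at every step:
  q = 11: r = 30, s = 1 − 11·0 = 1, t = 0 − 11·1 = -11  (check: 866·1 + 76·(-11) = 30)
  q = 2: r = 16, s = 0 − 2·1 = -2, t = 1 − 2·(-11) = 23  (check: 866·(-2) + 76·23 = 16)
  q = 1: r = 14, s = 1 − 1·(-2) = 3, t = -11 − 1·23 = -34  (check: 866·3 + 76·(-34) = 14)
  q = 1: r = 2, s = -2 − 1·3 = -5, t = 23 − 1·(-34) = 57  (check: 866·(-5) + 76·57 = 2)
The row with r = 2 (the gcd) gives the Bezout coefficients s = -5, t = 57.
Result: 866 · (-5) + 76 · (57) = 2.

gcd(866, 76) = 2; s = -5, t = 57 (check: 866·(-5) + 76·57 = 2).


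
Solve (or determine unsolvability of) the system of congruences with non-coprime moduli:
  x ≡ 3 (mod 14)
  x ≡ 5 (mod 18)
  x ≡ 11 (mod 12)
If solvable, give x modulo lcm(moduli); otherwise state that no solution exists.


Moduli 14, 18, 12 are not pairwise coprime, so CRT works modulo lcm(m_i) when all pairwise compatibility conditions hold.
Pairwise compatibility: gcd(m_i, m_j) must divide a_i - a_j for every pair.
Merge one congruence at a time:
  Start: x ≡ 3 (mod 14).
  Combine with x ≡ 5 (mod 18): gcd(14, 18) = 2; 5 - 3 = 2, which IS divisible by 2, so compatible.
    Write x = 3 + 14·t and substitute into x ≡ 5 (mod 18): 14·t ≡ 5 − 3 = 2 (mod 18).
    Divide the congruence (and modulus) by g = 2: 7·t ≡ 1 (mod 9).
    The inverse of 7 mod 9 is 4 (since 7·4 = 28 = 3·9 + 1), so t ≡ 4·1 = 4 ≡ 4 (mod 9).
    Then x = 3 + 14·4 = 59, valid modulo lcm(14, 18) = 126: x ≡ 59 (mod 126).
  Combine with x ≡ 11 (mod 12): gcd(126, 12) = 6; 11 - 59 = -48, which IS divisible by 6, so compatible.
    Write x = 59 + 126·t and substitute into x ≡ 11 (mod 12): 126·t ≡ 11 − 59 = -48 (mod 12).
    Divide the congruence (and modulus) by g = 6: 21·t ≡ -8 (mod 2).
    Reduce coefficients mod 2: 1·t ≡ 0 (mod 2).
    So t ≡ 0 (mod 2).
    Then x = 59 + 126·0 = 59, valid modulo lcm(126, 12) = 252: x ≡ 59 (mod 252).
Verify: 59 mod 14 = 3, 59 mod 18 = 5, 59 mod 12 = 11.

x ≡ 59 (mod 252).


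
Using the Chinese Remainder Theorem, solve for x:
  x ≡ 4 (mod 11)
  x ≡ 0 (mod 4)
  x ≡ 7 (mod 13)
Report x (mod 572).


Moduli 11, 4, 13 are pairwise coprime; by CRT there is a unique solution modulo M = 11 · 4 · 13 = 572.
Solve pairwise, accumulating the modulus:
  Start with x ≡ 4 (mod 11).
  Combine with x ≡ 0 (mod 4): since gcd(11, 4) = 1, we get a unique residue mod 44.
    Write x = 4 + 11·t and substitute into x ≡ 0 (mod 4): 11·t ≡ 0 − 4 = -4 (mod 4).
    Reduce coefficients mod 4: 3·t ≡ 0 (mod 4).
    The inverse of 3 mod 4 is 3 (since 3·3 = 9 = 2·4 + 1), so t ≡ 3·0 = 0 ≡ 0 (mod 4).
    Then x = 4 + 11·0 = 4, valid modulo lcm(11, 4) = 44: x ≡ 4 (mod 44).
  Combine with x ≡ 7 (mod 13): since gcd(44, 13) = 1, we get a unique residue mod 572.
    Write x = 4 + 44·t and substitute into x ≡ 7 (mod 13): 44·t ≡ 7 − 4 = 3 (mod 13).
    Reduce coefficients mod 13: 5·t ≡ 3 (mod 13).
    The inverse of 5 mod 13 is 8 (since 5·8 = 40 = 3·13 + 1), so t ≡ 8·3 = 24 ≡ 11 (mod 13).
    Then x = 4 + 44·11 = 488, valid modulo lcm(44, 13) = 572: x ≡ 488 (mod 572).
Verify: 488 mod 11 = 4 ✓, 488 mod 4 = 0 ✓, 488 mod 13 = 7 ✓.

x ≡ 488 (mod 572).


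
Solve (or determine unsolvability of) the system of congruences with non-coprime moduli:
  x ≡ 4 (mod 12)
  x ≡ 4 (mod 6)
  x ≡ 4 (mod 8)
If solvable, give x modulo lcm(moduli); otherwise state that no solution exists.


Moduli 12, 6, 8 are not pairwise coprime, so CRT works modulo lcm(m_i) when all pairwise compatibility conditions hold.
Pairwise compatibility: gcd(m_i, m_j) must divide a_i - a_j for every pair.
Merge one congruence at a time:
  Start: x ≡ 4 (mod 12).
  Combine with x ≡ 4 (mod 6): gcd(12, 6) = 6; 4 - 4 = 0, which IS divisible by 6, so compatible.
    Write x = 4 + 12·t and substitute into x ≡ 4 (mod 6): 12·t ≡ 4 − 4 = 0 (mod 6).
    Divide the congruence (and modulus) by g = 6: 2·t ≡ 0 (mod 1).
    Modulo 1 every t works; take t = 0.
    Then x = 4 + 12·0 = 4, valid modulo lcm(12, 6) = 12: x ≡ 4 (mod 12).
  Combine with x ≡ 4 (mod 8): gcd(12, 8) = 4; 4 - 4 = 0, which IS divisible by 4, so compatible.
    Write x = 4 + 12·t and substitute into x ≡ 4 (mod 8): 12·t ≡ 4 − 4 = 0 (mod 8).
    Divide the congruence (and modulus) by g = 4: 3·t ≡ 0 (mod 2).
    Reduce coefficients mod 2: 1·t ≡ 0 (mod 2).
    So t ≡ 0 (mod 2).
    Then x = 4 + 12·0 = 4, valid modulo lcm(12, 8) = 24: x ≡ 4 (mod 24).
Verify: 4 mod 12 = 4, 4 mod 6 = 4, 4 mod 8 = 4.

x ≡ 4 (mod 24).


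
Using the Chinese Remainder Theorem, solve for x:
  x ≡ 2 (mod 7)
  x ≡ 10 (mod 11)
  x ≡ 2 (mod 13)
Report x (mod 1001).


Moduli 7, 11, 13 are pairwise coprime; by CRT there is a unique solution modulo M = 7 · 11 · 13 = 1001.
Solve pairwise, accumulating the modulus:
  Start with x ≡ 2 (mod 7).
  Combine with x ≡ 10 (mod 11): since gcd(7, 11) = 1, we get a unique residue mod 77.
    Write x = 2 + 7·t and substitute into x ≡ 10 (mod 11): 7·t ≡ 10 − 2 = 8 (mod 11).
    The inverse of 7 mod 11 is 8 (since 7·8 = 56 = 5·11 + 1), so t ≡ 8·8 = 64 ≡ 9 (mod 11).
    Then x = 2 + 7·9 = 65, valid modulo lcm(7, 11) = 77: x ≡ 65 (mod 77).
  Combine with x ≡ 2 (mod 13): since gcd(77, 13) = 1, we get a unique residue mod 1001.
    Write x = 65 + 77·t and substitute into x ≡ 2 (mod 13): 77·t ≡ 2 − 65 = -63 (mod 13).
    Reduce coefficients mod 13: 12·t ≡ 2 (mod 13).
    The inverse of 12 mod 13 is 12 (since 12·12 = 144 = 11·13 + 1), so t ≡ 12·2 = 24 ≡ 11 (mod 13).
    Then x = 65 + 77·11 = 912, valid modulo lcm(77, 13) = 1001: x ≡ 912 (mod 1001).
Verify: 912 mod 7 = 2 ✓, 912 mod 11 = 10 ✓, 912 mod 13 = 2 ✓.

x ≡ 912 (mod 1001).


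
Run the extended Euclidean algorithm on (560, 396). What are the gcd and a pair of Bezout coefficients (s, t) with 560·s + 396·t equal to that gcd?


Euclidean algorithm on (560, 396) — divide until remainder is 0:
  560 = 1 · 396 + 164
  396 = 2 · 164 + 68
  164 = 2 · 68 + 28
  68 = 2 · 28 + 12
  28 = 2 · 12 + 4
  12 = 3 · 4 + 0
gcd(560, 396) = 4.
Track Bezout coefficients alongside the remainders: start with r₀ = 560 = a·1 + b·0 (s = 1, t = 0) and r₁ = 396 = a·0 + b·1 (s = 0, t = 1); each new remainder r_{k+1} = r_{k-1} − q_k·r_k inherits s_{k+1} = s_{k-1} − q_k·s_k, t_{k+1} = t_{k-1} − q_k·t_k, so r_k = a·s_k + b·t_k at every step:
  q = 1: r = 164, s = 1 − 1·0 = 1, t = 0 − 1·1 = -1  (check: 560·1 + 396·(-1) = 164)
  q = 2: r = 68, s = 0 − 2·1 = -2, t = 1 − 2·(-1) = 3  (check: 560·(-2) + 396·3 = 68)
  q = 2: r = 28, s = 1 − 2·(-2) = 5, t = -1 − 2·3 = -7  (check: 560·5 + 396·(-7) = 28)
  q = 2: r = 12, s = -2 − 2·5 = -12, t = 3 − 2·(-7) = 17  (check: 560·(-12) + 396·17 = 12)
  q = 2: r = 4, s = 5 − 2·(-12) = 29, t = -7 − 2·17 = -41  (check: 560·29 + 396·(-41) = 4)
The row with r = 4 (the gcd) gives the Bezout coefficients s = 29, t = -41.
Result: 560 · (29) + 396 · (-41) = 4.

gcd(560, 396) = 4; s = 29, t = -41 (check: 560·29 + 396·(-41) = 4).


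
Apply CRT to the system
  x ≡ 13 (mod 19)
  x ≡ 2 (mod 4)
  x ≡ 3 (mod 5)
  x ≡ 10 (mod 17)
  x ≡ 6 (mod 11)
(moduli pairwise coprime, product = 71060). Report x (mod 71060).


Product of moduli M = 19 · 4 · 5 · 17 · 11 = 71060.
Merge one congruence at a time:
  Start: x ≡ 13 (mod 19).
  Combine with x ≡ 2 (mod 4); new modulus lcm = 76.
    Write x = 13 + 19·t and substitute into x ≡ 2 (mod 4): 19·t ≡ 2 − 13 = -11 (mod 4).
    Reduce coefficients mod 4: 3·t ≡ 1 (mod 4).
    The inverse of 3 mod 4 is 3 (since 3·3 = 9 = 2·4 + 1), so t ≡ 3·1 = 3 ≡ 3 (mod 4).
    Then x = 13 + 19·3 = 70, valid modulo lcm(19, 4) = 76: x ≡ 70 (mod 76).
  Combine with x ≡ 3 (mod 5); new modulus lcm = 380.
    Write x = 70 + 76·t and substitute into x ≡ 3 (mod 5): 76·t ≡ 3 − 70 = -67 (mod 5).
    Reduce coefficients mod 5: 1·t ≡ 3 (mod 5).
    So t ≡ 3 (mod 5).
    Then x = 70 + 76·3 = 298, valid modulo lcm(76, 5) = 380: x ≡ 298 (mod 380).
  Combine with x ≡ 10 (mod 17); new modulus lcm = 6460.
    Write x = 298 + 380·t and substitute into x ≡ 10 (mod 17): 380·t ≡ 10 − 298 = -288 (mod 17).
    Reduce coefficients mod 17: 6·t ≡ 1 (mod 17).
    The inverse of 6 mod 17 is 3 (since 6·3 = 18 = 1·17 + 1), so t ≡ 3·1 = 3 ≡ 3 (mod 17).
    Then x = 298 + 380·3 = 1438, valid modulo lcm(380, 17) = 6460: x ≡ 1438 (mod 6460).
  Combine with x ≡ 6 (mod 11); new modulus lcm = 71060.
    Write x = 1438 + 6460·t and substitute into x ≡ 6 (mod 11): 6460·t ≡ 6 − 1438 = -1432 (mod 11).
    Reduce coefficients mod 11: 3·t ≡ 9 (mod 11).
    The inverse of 3 mod 11 is 4 (since 3·4 = 12 = 1·11 + 1), so t ≡ 4·9 = 36 ≡ 3 (mod 11).
    Then x = 1438 + 6460·3 = 20818, valid modulo lcm(6460, 11) = 71060: x ≡ 20818 (mod 71060).
Verify against each original: 20818 mod 19 = 13, 20818 mod 4 = 2, 20818 mod 5 = 3, 20818 mod 17 = 10, 20818 mod 11 = 6.

x ≡ 20818 (mod 71060).


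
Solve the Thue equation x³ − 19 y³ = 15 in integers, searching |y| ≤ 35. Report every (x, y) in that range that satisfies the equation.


The equation is x³ - 19y³ = 15. For fixed y, x³ = 19·y³ + 15, so a solution requires the RHS to be a perfect cube.
Strategy: iterate y from -35 to 35, compute RHS = 19·y³ + 15, and check whether it is a (positive or negative) perfect cube.
Check small values of y:
  y = 0: RHS = 15 is not a perfect cube.
  y = 1: RHS = 34 is not a perfect cube.
  y = -1: RHS = -4 is not a perfect cube.
  y = 2: RHS = 167 is not a perfect cube.
  y = -2: RHS = -137 is not a perfect cube.
  y = 3: RHS = 528 is not a perfect cube.
  y = -3: RHS = -498 is not a perfect cube.
Continuing the search up to |y| = 35 finds no solutions either.
No (x, y) in the scanned range satisfies the equation.

No integer solutions with |y| ≤ 35.


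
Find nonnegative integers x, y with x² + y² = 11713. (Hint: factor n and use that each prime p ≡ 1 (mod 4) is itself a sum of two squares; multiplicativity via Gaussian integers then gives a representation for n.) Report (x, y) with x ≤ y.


Step 1: Factor n = 11713 = 13 · 17 · 53.
Step 2: Check the mod-4 condition on each prime factor: 13 ≡ 1 (mod 4), exponent 1; 17 ≡ 1 (mod 4), exponent 1; 53 ≡ 1 (mod 4), exponent 1.
All primes ≡ 3 (mod 4) appear to even exponent (or don't appear), so by the two-squares theorem n IS expressible as a sum of two squares.
Step 3: Build a representation. Here n = 13 · 17 · 53 is a product of primes ≡ 1 (mod 4). Each prime p ≡ 1 (mod 4) is itself a sum of two squares; find a² by testing p − a² for a perfect square:
  13: 13 − 1² = 12, 13 − 2² = 9 = 3² ⇒ 13 = 2² + 3².
  17: 17 − 1² = 16 = 4² ⇒ 17 = 1² + 4².
  53: 53 − 1² = 52, 53 − 2² = 49 = 7² ⇒ 53 = 2² + 7².
  Combine using the Brahmagupta–Fibonacci identity (a² + b²)(c² + d²) = (ac − bd)² + (ad + bc)² = (ac + bd)² + (ad − bc)²:
  13 · 17 = 221: from (2² + 3²)(1² + 4²), take (2·1 − 3·4, 2·4 + 3·1) = (2 − 12, 8 + 3) = (-10, 11); dropping signs (only squares matter) gives (10, 11); check 10² + 11² = 100 + 121 = 221 ✓.
  221 · 53 = 11713: from (10² + 11²)(2² + 7²), take (10·2 − 11·7, 10·7 + 11·2) = (20 − 77, 70 + 22) = (-57, 92); dropping signs (only squares matter) gives (57, 92); check 57² + 92² = 3249 + 8464 = 11713 ✓.
Step 4: Order so x ≤ y and verify: 57² + 92² = 3249 + 8464 = 11713 = n. ✓

n = 11713 = 57² + 92² (one valid representation with x ≤ y).


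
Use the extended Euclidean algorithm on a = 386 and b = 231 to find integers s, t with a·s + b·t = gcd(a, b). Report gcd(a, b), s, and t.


Euclidean algorithm on (386, 231) — divide until remainder is 0:
  386 = 1 · 231 + 155
  231 = 1 · 155 + 76
  155 = 2 · 76 + 3
  76 = 25 · 3 + 1
  3 = 3 · 1 + 0
gcd(386, 231) = 1.
Track Bezout coefficients alongside the remainders: start with r₀ = 386 = a·1 + b·0 (s = 1, t = 0) and r₁ = 231 = a·0 + b·1 (s = 0, t = 1); each new remainder r_{k+1} = r_{k-1} − q_k·r_k inherits s_{k+1} = s_{k-1} − q_k·s_k, t_{k+1} = t_{k-1} − q_k·t_k, so r_k = a·s_k + b·t_k at every step:
  q = 1: r = 155, s = 1 − 1·0 = 1, t = 0 − 1·1 = -1  (check: 386·1 + 231·(-1) = 155)
  q = 1: r = 76, s = 0 − 1·1 = -1, t = 1 − 1·(-1) = 2  (check: 386·(-1) + 231·2 = 76)
  q = 2: r = 3, s = 1 − 2·(-1) = 3, t = -1 − 2·2 = -5  (check: 386·3 + 231·(-5) = 3)
  q = 25: r = 1, s = -1 − 25·3 = -76, t = 2 − 25·(-5) = 127  (check: 386·(-76) + 231·127 = 1)
The row with r = 1 (the gcd) gives the Bezout coefficients s = -76, t = 127.
Result: 386 · (-76) + 231 · (127) = 1.

gcd(386, 231) = 1; s = -76, t = 127 (check: 386·(-76) + 231·127 = 1).


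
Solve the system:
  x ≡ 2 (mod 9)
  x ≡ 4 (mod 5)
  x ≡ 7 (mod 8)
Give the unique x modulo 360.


Moduli 9, 5, 8 are pairwise coprime; by CRT there is a unique solution modulo M = 9 · 5 · 8 = 360.
Solve pairwise, accumulating the modulus:
  Start with x ≡ 2 (mod 9).
  Combine with x ≡ 4 (mod 5): since gcd(9, 5) = 1, we get a unique residue mod 45.
    Write x = 2 + 9·t and substitute into x ≡ 4 (mod 5): 9·t ≡ 4 − 2 = 2 (mod 5).
    Reduce coefficients mod 5: 4·t ≡ 2 (mod 5).
    The inverse of 4 mod 5 is 4 (since 4·4 = 16 = 3·5 + 1), so t ≡ 4·2 = 8 ≡ 3 (mod 5).
    Then x = 2 + 9·3 = 29, valid modulo lcm(9, 5) = 45: x ≡ 29 (mod 45).
  Combine with x ≡ 7 (mod 8): since gcd(45, 8) = 1, we get a unique residue mod 360.
    Write x = 29 + 45·t and substitute into x ≡ 7 (mod 8): 45·t ≡ 7 − 29 = -22 (mod 8).
    Reduce coefficients mod 8: 5·t ≡ 2 (mod 8).
    The inverse of 5 mod 8 is 5 (since 5·5 = 25 = 3·8 + 1), so t ≡ 5·2 = 10 ≡ 2 (mod 8).
    Then x = 29 + 45·2 = 119, valid modulo lcm(45, 8) = 360: x ≡ 119 (mod 360).
Verify: 119 mod 9 = 2 ✓, 119 mod 5 = 4 ✓, 119 mod 8 = 7 ✓.

x ≡ 119 (mod 360).


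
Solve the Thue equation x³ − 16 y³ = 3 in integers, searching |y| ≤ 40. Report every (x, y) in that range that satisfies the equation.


The equation is x³ - 16y³ = 3. For fixed y, x³ = 16·y³ + 3, so a solution requires the RHS to be a perfect cube.
Strategy: iterate y from -40 to 40, compute RHS = 16·y³ + 3, and check whether it is a (positive or negative) perfect cube.
Check small values of y:
  y = 0: RHS = 3 is not a perfect cube.
  y = 1: RHS = 19 is not a perfect cube.
  y = -1: RHS = -13 is not a perfect cube.
  y = 2: RHS = 131 is not a perfect cube.
  y = -2: RHS = -125 = (-5)³ ⇒ x = -5 works.
  y = 3: RHS = 435 is not a perfect cube.
  y = -3: RHS = -429 is not a perfect cube.
Continuing the search up to |y| = 40 finds no further solutions beyond those listed.
Collected solutions: (-5, -2).

Solutions (with |y| ≤ 40): (-5, -2).


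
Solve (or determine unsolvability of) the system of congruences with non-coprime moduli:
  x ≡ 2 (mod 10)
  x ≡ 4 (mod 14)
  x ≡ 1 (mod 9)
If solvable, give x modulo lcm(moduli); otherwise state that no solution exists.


Moduli 10, 14, 9 are not pairwise coprime, so CRT works modulo lcm(m_i) when all pairwise compatibility conditions hold.
Pairwise compatibility: gcd(m_i, m_j) must divide a_i - a_j for every pair.
Merge one congruence at a time:
  Start: x ≡ 2 (mod 10).
  Combine with x ≡ 4 (mod 14): gcd(10, 14) = 2; 4 - 2 = 2, which IS divisible by 2, so compatible.
    Write x = 2 + 10·t and substitute into x ≡ 4 (mod 14): 10·t ≡ 4 − 2 = 2 (mod 14).
    Divide the congruence (and modulus) by g = 2: 5·t ≡ 1 (mod 7).
    The inverse of 5 mod 7 is 3 (since 5·3 = 15 = 2·7 + 1), so t ≡ 3·1 = 3 ≡ 3 (mod 7).
    Then x = 2 + 10·3 = 32, valid modulo lcm(10, 14) = 70: x ≡ 32 (mod 70).
  Combine with x ≡ 1 (mod 9): gcd(70, 9) = 1; 1 - 32 = -31, which IS divisible by 1, so compatible.
    Write x = 32 + 70·t and substitute into x ≡ 1 (mod 9): 70·t ≡ 1 − 32 = -31 (mod 9).
    Reduce coefficients mod 9: 7·t ≡ 5 (mod 9).
    The inverse of 7 mod 9 is 4 (since 7·4 = 28 = 3·9 + 1), so t ≡ 4·5 = 20 ≡ 2 (mod 9).
    Then x = 32 + 70·2 = 172, valid modulo lcm(70, 9) = 630: x ≡ 172 (mod 630).
Verify: 172 mod 10 = 2, 172 mod 14 = 4, 172 mod 9 = 1.

x ≡ 172 (mod 630).


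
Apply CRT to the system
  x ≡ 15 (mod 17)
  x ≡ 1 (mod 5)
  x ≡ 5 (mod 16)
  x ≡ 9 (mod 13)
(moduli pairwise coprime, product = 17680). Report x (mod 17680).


Product of moduli M = 17 · 5 · 16 · 13 = 17680.
Merge one congruence at a time:
  Start: x ≡ 15 (mod 17).
  Combine with x ≡ 1 (mod 5); new modulus lcm = 85.
    Write x = 15 + 17·t and substitute into x ≡ 1 (mod 5): 17·t ≡ 1 − 15 = -14 (mod 5).
    Reduce coefficients mod 5: 2·t ≡ 1 (mod 5).
    The inverse of 2 mod 5 is 3 (since 2·3 = 6 = 1·5 + 1), so t ≡ 3·1 = 3 ≡ 3 (mod 5).
    Then x = 15 + 17·3 = 66, valid modulo lcm(17, 5) = 85: x ≡ 66 (mod 85).
  Combine with x ≡ 5 (mod 16); new modulus lcm = 1360.
    Write x = 66 + 85·t and substitute into x ≡ 5 (mod 16): 85·t ≡ 5 − 66 = -61 (mod 16).
    Reduce coefficients mod 16: 5·t ≡ 3 (mod 16).
    The inverse of 5 mod 16 is 13 (since 5·13 = 65 = 4·16 + 1), so t ≡ 13·3 = 39 ≡ 7 (mod 16).
    Then x = 66 + 85·7 = 661, valid modulo lcm(85, 16) = 1360: x ≡ 661 (mod 1360).
  Combine with x ≡ 9 (mod 13); new modulus lcm = 17680.
    Write x = 661 + 1360·t and substitute into x ≡ 9 (mod 13): 1360·t ≡ 9 − 661 = -652 (mod 13).
    Reduce coefficients mod 13: 8·t ≡ 11 (mod 13).
    The inverse of 8 mod 13 is 5 (since 8·5 = 40 = 3·13 + 1), so t ≡ 5·11 = 55 ≡ 3 (mod 13).
    Then x = 661 + 1360·3 = 4741, valid modulo lcm(1360, 13) = 17680: x ≡ 4741 (mod 17680).
Verify against each original: 4741 mod 17 = 15, 4741 mod 5 = 1, 4741 mod 16 = 5, 4741 mod 13 = 9.

x ≡ 4741 (mod 17680).


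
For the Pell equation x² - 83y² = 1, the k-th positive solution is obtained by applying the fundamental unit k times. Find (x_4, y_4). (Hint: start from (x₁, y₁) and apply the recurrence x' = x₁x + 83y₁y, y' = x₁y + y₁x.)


Step 1: Find the fundamental solution (x₁, y₁) of x² - 83y² = 1.
  Expand √83 as a continued fraction. a₀ = ⌊√83⌋ = 9; iterate m_{k+1} = d_k·a_k − m_k, d_{k+1} = (83 − m_{k+1}²)/d_k, a_{k+1} = ⌊(a₀ + m_{k+1})/d_{k+1}⌋ (starting m₀ = 0, d₀ = 1), with convergents p_k = a_k·p_{k-1} + p_{k-2}, q_k = a_k·q_{k-1} + q_{k-2} (p₋₁ = 1, q₋₁ = 0):
  k = 0: a₀ = 9; p₀/q₀ = 9/1; p₀² − 83·q₀² = 81 − 83 = -2.
  k = 1: m = 9, d = 2, a = ⌊(9 + 9)/2⌋ = 9; p/q = (9·9 + 1)/(9·1 + 0) = 82/9; p² − 83·q² = 6724 − 6723 = 1.
  The first convergent with p² − 83·q² = 1 gives the fundamental solution (x₁, y₁) = (82, 9).
Step 2: Apply the recurrence (x_{n+1}, y_{n+1}) = (x₁x_n + 83y₁y_n, x₁y_n + y₁x_n) repeatedly.
  From (x_1, y_1) = (82, 9): x_2 = 82·82 + 83·9·9 = 13447; y_2 = 82·9 + 9·82 = 1476.
  From (x_2, y_2) = (13447, 1476): x_3 = 82·13447 + 83·9·1476 = 2205226; y_3 = 82·1476 + 9·13447 = 242055.
  From (x_3, y_3) = (2205226, 242055): x_4 = 82·2205226 + 83·9·242055 = 361643617; y_4 = 82·242055 + 9·2205226 = 39695544.
Step 3: Verify x_4² - 83·y_4² = 130786105716842689 - 130786105716842688 = 1 (should be 1). ✓

(x_1, y_1) = (82, 9); (x_4, y_4) = (361643617, 39695544).


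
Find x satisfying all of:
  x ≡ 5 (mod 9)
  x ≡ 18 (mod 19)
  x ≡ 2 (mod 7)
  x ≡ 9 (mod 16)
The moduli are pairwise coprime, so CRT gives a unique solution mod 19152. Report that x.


Product of moduli M = 9 · 19 · 7 · 16 = 19152.
Merge one congruence at a time:
  Start: x ≡ 5 (mod 9).
  Combine with x ≡ 18 (mod 19); new modulus lcm = 171.
    Write x = 5 + 9·t and substitute into x ≡ 18 (mod 19): 9·t ≡ 18 − 5 = 13 (mod 19).
    The inverse of 9 mod 19 is 17 (since 9·17 = 153 = 8·19 + 1), so t ≡ 17·13 = 221 ≡ 12 (mod 19).
    Then x = 5 + 9·12 = 113, valid modulo lcm(9, 19) = 171: x ≡ 113 (mod 171).
  Combine with x ≡ 2 (mod 7); new modulus lcm = 1197.
    Write x = 113 + 171·t and substitute into x ≡ 2 (mod 7): 171·t ≡ 2 − 113 = -111 (mod 7).
    Reduce coefficients mod 7: 3·t ≡ 1 (mod 7).
    The inverse of 3 mod 7 is 5 (since 3·5 = 15 = 2·7 + 1), so t ≡ 5·1 = 5 ≡ 5 (mod 7).
    Then x = 113 + 171·5 = 968, valid modulo lcm(171, 7) = 1197: x ≡ 968 (mod 1197).
  Combine with x ≡ 9 (mod 16); new modulus lcm = 19152.
    Write x = 968 + 1197·t and substitute into x ≡ 9 (mod 16): 1197·t ≡ 9 − 968 = -959 (mod 16).
    Reduce coefficients mod 16: 13·t ≡ 1 (mod 16).
    The inverse of 13 mod 16 is 5 (since 13·5 = 65 = 4·16 + 1), so t ≡ 5·1 = 5 ≡ 5 (mod 16).
    Then x = 968 + 1197·5 = 6953, valid modulo lcm(1197, 16) = 19152: x ≡ 6953 (mod 19152).
Verify against each original: 6953 mod 9 = 5, 6953 mod 19 = 18, 6953 mod 7 = 2, 6953 mod 16 = 9.

x ≡ 6953 (mod 19152).


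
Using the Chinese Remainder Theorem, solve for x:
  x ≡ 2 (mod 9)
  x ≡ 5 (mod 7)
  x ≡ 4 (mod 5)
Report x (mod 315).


Moduli 9, 7, 5 are pairwise coprime; by CRT there is a unique solution modulo M = 9 · 7 · 5 = 315.
Solve pairwise, accumulating the modulus:
  Start with x ≡ 2 (mod 9).
  Combine with x ≡ 5 (mod 7): since gcd(9, 7) = 1, we get a unique residue mod 63.
    Write x = 2 + 9·t and substitute into x ≡ 5 (mod 7): 9·t ≡ 5 − 2 = 3 (mod 7).
    Reduce coefficients mod 7: 2·t ≡ 3 (mod 7).
    The inverse of 2 mod 7 is 4 (since 2·4 = 8 = 1·7 + 1), so t ≡ 4·3 = 12 ≡ 5 (mod 7).
    Then x = 2 + 9·5 = 47, valid modulo lcm(9, 7) = 63: x ≡ 47 (mod 63).
  Combine with x ≡ 4 (mod 5): since gcd(63, 5) = 1, we get a unique residue mod 315.
    Write x = 47 + 63·t and substitute into x ≡ 4 (mod 5): 63·t ≡ 4 − 47 = -43 (mod 5).
    Reduce coefficients mod 5: 3·t ≡ 2 (mod 5).
    The inverse of 3 mod 5 is 2 (since 3·2 = 6 = 1·5 + 1), so t ≡ 2·2 = 4 ≡ 4 (mod 5).
    Then x = 47 + 63·4 = 299, valid modulo lcm(63, 5) = 315: x ≡ 299 (mod 315).
Verify: 299 mod 9 = 2 ✓, 299 mod 7 = 5 ✓, 299 mod 5 = 4 ✓.

x ≡ 299 (mod 315).
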